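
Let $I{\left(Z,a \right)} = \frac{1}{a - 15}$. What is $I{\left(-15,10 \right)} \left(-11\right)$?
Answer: $\frac{11}{5} \approx 2.2$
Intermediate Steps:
$I{\left(Z,a \right)} = \frac{1}{-15 + a}$
$I{\left(-15,10 \right)} \left(-11\right) = \frac{1}{-15 + 10} \left(-11\right) = \frac{1}{-5} \left(-11\right) = \left(- \frac{1}{5}\right) \left(-11\right) = \frac{11}{5}$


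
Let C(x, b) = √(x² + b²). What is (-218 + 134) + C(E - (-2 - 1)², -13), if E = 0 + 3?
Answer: -84 + √205 ≈ -69.682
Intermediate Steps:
E = 3
C(x, b) = √(b² + x²)
(-218 + 134) + C(E - (-2 - 1)², -13) = (-218 + 134) + √((-13)² + (3 - (-2 - 1)²)²) = -84 + √(169 + (3 - 1*(-3)²)²) = -84 + √(169 + (3 - 1*9)²) = -84 + √(169 + (3 - 9)²) = -84 + √(169 + (-6)²) = -84 + √(169 + 36) = -84 + √205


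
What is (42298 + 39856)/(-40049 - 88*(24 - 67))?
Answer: -82154/36265 ≈ -2.2654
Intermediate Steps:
(42298 + 39856)/(-40049 - 88*(24 - 67)) = 82154/(-40049 - 88*(-43)) = 82154/(-40049 + 3784) = 82154/(-36265) = 82154*(-1/36265) = -82154/36265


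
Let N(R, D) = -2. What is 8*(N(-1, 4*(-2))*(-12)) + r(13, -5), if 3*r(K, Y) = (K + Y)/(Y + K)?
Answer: 577/3 ≈ 192.33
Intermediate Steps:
r(K, Y) = ⅓ (r(K, Y) = ((K + Y)/(Y + K))/3 = ((K + Y)/(K + Y))/3 = (⅓)*1 = ⅓)
8*(N(-1, 4*(-2))*(-12)) + r(13, -5) = 8*(-2*(-12)) + ⅓ = 8*24 + ⅓ = 192 + ⅓ = 577/3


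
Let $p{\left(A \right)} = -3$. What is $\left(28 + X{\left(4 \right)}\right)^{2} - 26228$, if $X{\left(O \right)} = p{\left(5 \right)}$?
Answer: $-25603$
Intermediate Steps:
$X{\left(O \right)} = -3$
$\left(28 + X{\left(4 \right)}\right)^{2} - 26228 = \left(28 - 3\right)^{2} - 26228 = 25^{2} - 26228 = 625 - 26228 = -25603$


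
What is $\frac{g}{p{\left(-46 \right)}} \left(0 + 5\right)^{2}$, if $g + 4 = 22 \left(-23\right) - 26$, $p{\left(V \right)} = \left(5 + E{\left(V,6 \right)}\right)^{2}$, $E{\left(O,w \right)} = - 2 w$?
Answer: $- \frac{13400}{49} \approx -273.47$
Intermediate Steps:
$p{\left(V \right)} = 49$ ($p{\left(V \right)} = \left(5 - 12\right)^{2} = \left(-7\right)^{2} = 49$)
$g = -536$ ($g = -4 + \left(22 \left(-23\right) - 26\right) = -4 - 532 = -536$)
$\frac{g}{p{\left(-46 \right)}} \left(0 + 5\right)^{2} = - \frac{536}{49} \left(0 + 5\right)^{2} = \left(-536\right) \frac{1}{49} \cdot 5^{2} = \left(- \frac{536}{49}\right) 25 = - \frac{13400}{49}$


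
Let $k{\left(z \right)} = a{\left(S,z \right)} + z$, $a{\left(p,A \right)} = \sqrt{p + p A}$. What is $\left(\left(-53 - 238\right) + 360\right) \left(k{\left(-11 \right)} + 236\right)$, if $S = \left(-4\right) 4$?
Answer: $15525 + 276 \sqrt{10} \approx 16398.0$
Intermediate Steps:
$S = -16$
$a{\left(p,A \right)} = \sqrt{p + A p}$
$k{\left(z \right)} = z + \sqrt{-16 - 16 z}$ ($k{\left(z \right)} = \sqrt{- 16 \left(1 + z\right)} + z = \sqrt{-16 - 16 z} + z = z + \sqrt{-16 - 16 z}$)
$\left(\left(-53 - 238\right) + 360\right) \left(k{\left(-11 \right)} + 236\right) = \left(\left(-53 - 238\right) + 360\right) \left(\left(-11 + 4 \sqrt{-1 - -11}\right) + 236\right) = \left(\left(-53 - 238\right) + 360\right) \left(\left(-11 + 4 \sqrt{-1 + 11}\right) + 236\right) = \left(-291 + 360\right) \left(\left(-11 + 4 \sqrt{10}\right) + 236\right) = 69 \left(225 + 4 \sqrt{10}\right) = 15525 + 276 \sqrt{10}$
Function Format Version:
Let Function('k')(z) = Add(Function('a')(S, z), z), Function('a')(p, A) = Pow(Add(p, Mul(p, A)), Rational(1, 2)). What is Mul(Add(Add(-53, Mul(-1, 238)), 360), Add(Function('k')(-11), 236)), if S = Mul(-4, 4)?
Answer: Add(15525, Mul(276, Pow(10, Rational(1, 2)))) ≈ 16398.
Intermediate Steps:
S = -16
Function('a')(p, A) = Pow(Add(p, Mul(A, p)), Rational(1, 2))
Function('k')(z) = Add(z, Pow(Add(-16, Mul(-16, z)), Rational(1, 2))) (Function('k')(z) = Add(Pow(Mul(-16, Add(1, z)), Rational(1, 2)), z) = Add(Pow(Add(-16, Mul(-16, z)), Rational(1, 2)), z) = Add(z, Pow(Add(-16, Mul(-16, z)), Rational(1, 2))))
Mul(Add(Add(-53, Mul(-1, 238)), 360), Add(Function('k')(-11), 236)) = Mul(Add(Add(-53, Mul(-1, 238)), 360), Add(Add(-11, Mul(4, Pow(Add(-1, Mul(-1, -11)), Rational(1, 2)))), 236)) = Mul(Add(Add(-53, -238), 360), Add(Add(-11, Mul(4, Pow(Add(-1, 11), Rational(1, 2)))), 236)) = Mul(Add(-291, 360), Add(Add(-11, Mul(4, Pow(10, Rational(1, 2)))), 236)) = Mul(69, Add(225, Mul(4, Pow(10, Rational(1, 2))))) = Add(15525, Mul(276, Pow(10, Rational(1, 2))))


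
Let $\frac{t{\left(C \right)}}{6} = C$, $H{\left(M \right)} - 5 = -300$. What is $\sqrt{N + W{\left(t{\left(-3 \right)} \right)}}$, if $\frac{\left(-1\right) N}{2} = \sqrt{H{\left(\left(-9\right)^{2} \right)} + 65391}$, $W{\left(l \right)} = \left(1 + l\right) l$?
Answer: $\sqrt{306 - 4 \sqrt{16274}} \approx 14.293 i$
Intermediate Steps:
$H{\left(M \right)} = -295$ ($H{\left(M \right)} = 5 - 300 = -295$)
$t{\left(C \right)} = 6 C$
$W{\left(l \right)} = l \left(1 + l\right)$
$N = - 4 \sqrt{16274}$ ($N = - 2 \sqrt{-295 + 65391} = - 2 \sqrt{65096} = - 2 \cdot 2 \sqrt{16274} = - 4 \sqrt{16274} \approx -510.28$)
$\sqrt{N + W{\left(t{\left(-3 \right)} \right)}} = \sqrt{- 4 \sqrt{16274} + 6 \left(-3\right) \left(1 + 6 \left(-3\right)\right)} = \sqrt{- 4 \sqrt{16274} - 18 \left(1 - 18\right)} = \sqrt{- 4 \sqrt{16274} - -306} = \sqrt{- 4 \sqrt{16274} + 306} = \sqrt{306 - 4 \sqrt{16274}}$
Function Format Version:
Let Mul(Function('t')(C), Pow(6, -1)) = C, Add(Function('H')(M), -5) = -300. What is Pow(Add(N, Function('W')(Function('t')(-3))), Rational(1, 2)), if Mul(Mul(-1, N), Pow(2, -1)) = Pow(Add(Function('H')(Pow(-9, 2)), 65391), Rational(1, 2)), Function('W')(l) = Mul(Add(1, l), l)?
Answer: Pow(Add(306, Mul(-4, Pow(16274, Rational(1, 2)))), Rational(1, 2)) ≈ Mul(14.293, I)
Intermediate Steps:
Function('H')(M) = -295 (Function('H')(M) = Add(5, -300) = -295)
Function('t')(C) = Mul(6, C)
Function('W')(l) = Mul(l, Add(1, l))
N = Mul(-4, Pow(16274, Rational(1, 2))) (N = Mul(-2, Pow(Add(-295, 65391), Rational(1, 2))) = Mul(-2, Pow(65096, Rational(1, 2))) = Mul(-2, Mul(2, Pow(16274, Rational(1, 2)))) = Mul(-4, Pow(16274, Rational(1, 2))) ≈ -510.28)
Pow(Add(N, Function('W')(Function('t')(-3))), Rational(1, 2)) = Pow(Add(Mul(-4, Pow(16274, Rational(1, 2))), Mul(Mul(6, -3), Add(1, Mul(6, -3)))), Rational(1, 2)) = Pow(Add(Mul(-4, Pow(16274, Rational(1, 2))), Mul(-18, Add(1, -18))), Rational(1, 2)) = Pow(Add(Mul(-4, Pow(16274, Rational(1, 2))), Mul(-18, -17)), Rational(1, 2)) = Pow(Add(Mul(-4, Pow(16274, Rational(1, 2))), 306), Rational(1, 2)) = Pow(Add(306, Mul(-4, Pow(16274, Rational(1, 2)))), Rational(1, 2))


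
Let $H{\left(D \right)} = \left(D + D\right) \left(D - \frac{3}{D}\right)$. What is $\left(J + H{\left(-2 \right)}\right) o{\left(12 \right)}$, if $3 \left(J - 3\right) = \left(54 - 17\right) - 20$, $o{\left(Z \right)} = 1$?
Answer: $\frac{32}{3} \approx 10.667$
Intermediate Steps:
$H{\left(D \right)} = 2 D \left(D - \frac{3}{D}\right)$
$J = \frac{26}{3}$ ($J = 3 + \frac{\left(54 - 17\right) - 20}{3} = 3 + \frac{37 - 20}{3} = 3 + \frac{1}{3} \cdot 17 = 3 + \frac{17}{3} = \frac{26}{3} \approx 8.6667$)
$\left(J + H{\left(-2 \right)}\right) o{\left(12 \right)} = \left(\frac{26}{3} - \left(6 - 2 \left(-2\right)^{2}\right)\right) 1 = \left(\frac{26}{3} + \left(-6 + 2 \cdot 4\right)\right) 1 = \left(\frac{26}{3} + \left(-6 + 8\right)\right) 1 = \left(\frac{26}{3} + 2\right) 1 = \frac{32}{3} \cdot 1 = \frac{32}{3}$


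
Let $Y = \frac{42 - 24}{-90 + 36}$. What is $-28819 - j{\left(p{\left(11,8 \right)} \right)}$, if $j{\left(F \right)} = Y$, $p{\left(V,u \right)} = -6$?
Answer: $- \frac{86456}{3} \approx -28819.0$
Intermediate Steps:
$Y = - \frac{1}{3}$ ($Y = \frac{18}{-54} = 18 \left(- \frac{1}{54}\right) = - \frac{1}{3} \approx -0.33333$)
$j{\left(F \right)} = - \frac{1}{3}$
$-28819 - j{\left(p{\left(11,8 \right)} \right)} = -28819 - - \frac{1}{3} = -28819 + \frac{1}{3} = - \frac{86456}{3}$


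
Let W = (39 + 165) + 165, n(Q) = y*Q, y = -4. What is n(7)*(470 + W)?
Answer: -23492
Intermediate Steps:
n(Q) = -4*Q
W = 369 (W = 204 + 165 = 369)
n(7)*(470 + W) = (-4*7)*(470 + 369) = -28*839 = -23492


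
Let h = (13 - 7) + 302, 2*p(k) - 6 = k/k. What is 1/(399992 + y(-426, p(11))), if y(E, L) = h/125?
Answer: 125/49999308 ≈ 2.5000e-6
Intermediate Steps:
p(k) = 7/2 (p(k) = 3 + (k/k)/2 = 3 + (½)*1 = 3 + ½ = 7/2)
h = 308 (h = 6 + 302 = 308)
y(E, L) = 308/125
1/(399992 + y(-426, p(11))) = 1/(399992 + 308/125) = 1/(49999308/125) = 125/49999308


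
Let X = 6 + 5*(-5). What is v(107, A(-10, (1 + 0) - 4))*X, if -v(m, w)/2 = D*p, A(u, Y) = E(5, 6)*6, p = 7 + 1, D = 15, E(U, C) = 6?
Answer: 4560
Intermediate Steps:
p = 8
A(u, Y) = 36 (A(u, Y) = 6*6 = 36)
v(m, w) = -240 (v(m, w) = -30*8 = -2*120 = -240)
X = -19 (X = 6 - 25 = -19)
v(107, A(-10, (1 + 0) - 4))*X = -240*(-19) = 4560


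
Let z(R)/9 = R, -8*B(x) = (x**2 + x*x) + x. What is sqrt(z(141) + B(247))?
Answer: 3*I*sqrt(24914)/4 ≈ 118.38*I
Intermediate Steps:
B(x) = -x**2/4 - x/8 (B(x) = -((x**2 + x*x) + x)/8 = -((x**2 + x**2) + x)/8 = -(2*x**2 + x)/8 = -(x + 2*x**2)/8 = -x**2/4 - x/8)
z(R) = 9*R
sqrt(z(141) + B(247)) = sqrt(9*141 - 1/8*247*(1 + 2*247)) = sqrt(1269 - 1/8*247*(1 + 494)) = sqrt(1269 - 1/8*247*495) = sqrt(1269 - 122265/8) = sqrt(-112113/8) = 3*I*sqrt(24914)/4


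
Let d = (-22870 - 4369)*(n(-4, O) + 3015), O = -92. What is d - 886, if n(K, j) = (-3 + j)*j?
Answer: -320195331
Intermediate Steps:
n(K, j) = j*(-3 + j)
d = -320194445 (d = (-22870 - 4369)*(-92*(-3 - 92) + 3015) = -27239*(-92*(-95) + 3015) = -27239*(8740 + 3015) = -27239*11755 = -320194445)
d - 886 = -320194445 - 886 = -320195331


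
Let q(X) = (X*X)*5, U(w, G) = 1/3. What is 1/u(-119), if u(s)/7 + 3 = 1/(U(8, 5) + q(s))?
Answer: -212416/4460715 ≈ -0.047619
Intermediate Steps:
U(w, G) = 1/3
q(X) = 5*X**2 (q(X) = X**2*5 = 5*X**2)
u(s) = -21 + 7/(1/3 + 5*s**2)
1/u(-119) = 1/(-315*(-119)**2/(1 + 15*(-119)**2)) = 1/(-315*14161/(1 + 15*14161)) = 1/(-315*14161/(1 + 212415)) = 1/(-315*14161/212416) = 1/(-315*14161*1/212416) = 1/(-4460715/212416) = -212416/4460715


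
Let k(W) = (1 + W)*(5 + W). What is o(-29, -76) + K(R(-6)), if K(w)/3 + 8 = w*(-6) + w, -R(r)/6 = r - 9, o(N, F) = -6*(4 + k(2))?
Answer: -1524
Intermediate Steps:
o(N, F) = -150 (o(N, F) = -6*(4 + (5 + 2² + 6*2)) = -6*(4 + (5 + 4 + 12)) = -6*(4 + 21) = -6*25 = -150)
R(r) = 54 - 6*r (R(r) = -6*(r - 9) = -6*(-9 + r) = 54 - 6*r)
K(w) = -24 - 15*w (K(w) = -24 + 3*(w*(-6) + w) = -24 + 3*(-6*w + w) = -24 + 3*(-5*w) = -24 - 15*w)
o(-29, -76) + K(R(-6)) = -150 + (-24 - 15*(54 - 6*(-6))) = -150 + (-24 - 15*(54 + 36)) = -150 + (-24 - 15*90) = -150 + (-24 - 1350) = -150 - 1374 = -1524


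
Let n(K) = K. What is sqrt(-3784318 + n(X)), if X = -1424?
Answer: 3*I*sqrt(420638) ≈ 1945.7*I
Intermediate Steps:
sqrt(-3784318 + n(X)) = sqrt(-3784318 - 1424) = sqrt(-3785742) = 3*I*sqrt(420638)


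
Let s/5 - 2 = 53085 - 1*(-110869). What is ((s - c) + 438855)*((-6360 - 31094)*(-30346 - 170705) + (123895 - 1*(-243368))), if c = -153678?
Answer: 10635467417137521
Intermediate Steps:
s = 819780 (s = 10 + 5*(53085 - 1*(-110869)) = 10 + 5*(53085 + 110869) = 10 + 5*163954 = 10 + 819770 = 819780)
((s - c) + 438855)*((-6360 - 31094)*(-30346 - 170705) + (123895 - 1*(-243368))) = ((819780 - 1*(-153678)) + 438855)*((-6360 - 31094)*(-30346 - 170705) + (123895 - 1*(-243368))) = ((819780 + 153678) + 438855)*(-37454*(-201051) + (123895 + 243368)) = (973458 + 438855)*(7530164154 + 367263) = 1412313*7530531417 = 10635467417137521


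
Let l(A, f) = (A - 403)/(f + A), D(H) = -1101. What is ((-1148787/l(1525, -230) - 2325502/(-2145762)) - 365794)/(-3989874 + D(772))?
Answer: 678811385632817/1601408627116650 ≈ 0.42388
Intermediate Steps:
l(A, f) = (-403 + A)/(A + f)
((-1148787/l(1525, -230) - 2325502/(-2145762)) - 365794)/(-3989874 + D(772)) = ((-1148787*(1525 - 230)/(-403 + 1525) - 2325502/(-2145762)) - 365794)/(-3989874 - 1101) = ((-1148787/(1122/1295) - 2325502*(-1/2145762)) - 365794)/(-3990975) = ((-1148787/((1/1295)*1122) + 1162751/1072881) - 365794)*(-1/3990975) = ((-1148787/1122/1295 + 1162751/1072881) - 365794)*(-1/3990975) = ((-1148787*1295/1122 + 1162751/1072881) - 365794)*(-1/3990975) = ((-495893055/374 + 1162751/1072881) - 365794)*(-1/3990975) = (-532033801872581/401257494 - 365794)*(-1/3990975) = -678811385632817/401257494*(-1/3990975) = 678811385632817/1601408627116650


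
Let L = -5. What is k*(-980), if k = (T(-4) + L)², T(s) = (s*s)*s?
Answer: -4665780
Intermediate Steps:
T(s) = s³ (T(s) = s²*s = s³)
k = 4761 (k = ((-4)³ - 5)² = (-64 - 5)² = (-69)² = 4761)
k*(-980) = 4761*(-980) = -4665780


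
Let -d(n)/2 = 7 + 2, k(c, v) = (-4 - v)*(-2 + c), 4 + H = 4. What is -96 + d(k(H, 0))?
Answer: -114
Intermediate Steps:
H = 0 (H = -4 + 4 = 0)
d(n) = -18 (d(n) = -2*(7 + 2) = -2*9 = -18)
-96 + d(k(H, 0)) = -96 - 18 = -114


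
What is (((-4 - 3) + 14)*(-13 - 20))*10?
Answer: -2310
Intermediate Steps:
(((-4 - 3) + 14)*(-13 - 20))*10 = ((-7 + 14)*(-33))*10 = (7*(-33))*10 = -231*10 = -2310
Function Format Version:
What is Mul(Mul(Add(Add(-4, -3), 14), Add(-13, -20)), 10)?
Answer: -2310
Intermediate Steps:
Mul(Mul(Add(Add(-4, -3), 14), Add(-13, -20)), 10) = Mul(Mul(Add(-7, 14), -33), 10) = Mul(Mul(7, -33), 10) = Mul(-231, 10) = -2310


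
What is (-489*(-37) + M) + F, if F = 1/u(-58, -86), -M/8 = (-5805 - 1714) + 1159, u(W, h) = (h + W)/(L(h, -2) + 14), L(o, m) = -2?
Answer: 827675/12 ≈ 68973.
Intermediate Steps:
u(W, h) = W/12 + h/12 (u(W, h) = (h + W)/(-2 + 14) = (W + h)/12 = (W + h)*(1/12) = W/12 + h/12)
M = 50880 (M = -8*((-5805 - 1714) + 1159) = -8*(-7519 + 1159) = -8*(-6360) = 50880)
F = -1/12 (F = 1/((1/12)*(-58) + (1/12)*(-86)) = 1/(-29/6 - 43/6) = 1/(-12) = -1/12 ≈ -0.083333)
(-489*(-37) + M) + F = (-489*(-37) + 50880) - 1/12 = (18093 + 50880) - 1/12 = 68973 - 1/12 = 827675/12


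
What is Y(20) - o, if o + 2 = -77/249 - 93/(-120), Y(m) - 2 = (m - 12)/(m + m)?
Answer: 37193/9960 ≈ 3.7342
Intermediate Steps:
Y(m) = 2 + (-12 + m)/(2*m) (Y(m) = 2 + (m - 12)/(m + m) = 2 + (-12 + m)/((2*m)) = 2 + (-12 + m)*(1/(2*m)) = 2 + (-12 + m)/(2*m))
o = -15281/9960 (o = -2 + (-77/249 - 93/(-120)) = -2 + (-77*1/249 - 93*(-1/120)) = -2 + (-77/249 + 31/40) = -2 + 4639/9960 = -15281/9960 ≈ -1.5342)
Y(20) - o = (5/2 - 6/20) - 1*(-15281/9960) = (5/2 - 6*1/20) + 15281/9960 = (5/2 - 3/10) + 15281/9960 = 11/5 + 15281/9960 = 37193/9960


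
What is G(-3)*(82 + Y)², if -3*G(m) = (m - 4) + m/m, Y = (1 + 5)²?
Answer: 27848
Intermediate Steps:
Y = 36 (Y = 6² = 36)
G(m) = 1 - m/3 (G(m) = -((m - 4) + m/m)/3 = -((-4 + m) + 1)/3 = -(-3 + m)/3 = 1 - m/3)
G(-3)*(82 + Y)² = (1 - ⅓*(-3))*(82 + 36)² = (1 + 1)*118² = 2*13924 = 27848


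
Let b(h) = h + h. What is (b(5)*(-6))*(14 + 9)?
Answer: -1380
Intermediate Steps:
b(h) = 2*h
(b(5)*(-6))*(14 + 9) = ((2*5)*(-6))*(14 + 9) = (10*(-6))*23 = -60*23 = -1380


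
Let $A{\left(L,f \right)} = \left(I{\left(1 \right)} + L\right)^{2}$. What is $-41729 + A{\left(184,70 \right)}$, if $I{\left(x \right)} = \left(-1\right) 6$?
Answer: $-10045$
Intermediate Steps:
$I{\left(x \right)} = -6$
$A{\left(L,f \right)} = \left(-6 + L\right)^{2}$
$-41729 + A{\left(184,70 \right)} = -41729 + \left(-6 + 184\right)^{2} = -41729 + 178^{2} = -41729 + 31684 = -10045$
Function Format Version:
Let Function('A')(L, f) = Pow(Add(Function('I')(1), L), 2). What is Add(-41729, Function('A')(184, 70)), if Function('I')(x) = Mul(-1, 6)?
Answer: -10045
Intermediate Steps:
Function('I')(x) = -6
Function('A')(L, f) = Pow(Add(-6, L), 2)
Add(-41729, Function('A')(184, 70)) = Add(-41729, Pow(Add(-6, 184), 2)) = Add(-41729, Pow(178, 2)) = Add(-41729, 31684) = -10045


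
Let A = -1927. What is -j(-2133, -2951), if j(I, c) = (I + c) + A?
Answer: 7011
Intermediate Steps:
j(I, c) = -1927 + I + c (j(I, c) = (I + c) - 1927 = -1927 + I + c)
-j(-2133, -2951) = -(-1927 - 2133 - 2951) = -1*(-7011) = 7011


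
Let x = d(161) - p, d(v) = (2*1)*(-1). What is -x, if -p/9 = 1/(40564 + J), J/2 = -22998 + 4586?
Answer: 7471/3740 ≈ 1.9976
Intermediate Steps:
J = -36824 (J = 2*(-22998 + 4586) = 2*(-18412) = -36824)
d(v) = -2 (d(v) = 2*(-1) = -2)
p = -9/3740 (p = -9/(40564 - 36824) = -9/3740 ≈ -0.0024064)
x = -7471/3740 (x = -2 - 1*(-9/3740) = -2 + 9/3740 = -7471/3740 ≈ -1.9976)
-x = -1*(-7471/3740) = 7471/3740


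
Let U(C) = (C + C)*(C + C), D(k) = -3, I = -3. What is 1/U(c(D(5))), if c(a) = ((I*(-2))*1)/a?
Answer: 1/16 ≈ 0.062500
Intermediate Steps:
c(a) = 6/a (c(a) = (-3*(-2)*1)/a = (6*1)/a = 6/a)
U(C) = 4*C² (U(C) = (2*C)*(2*C) = 4*C²)
1/U(c(D(5))) = 1/(4*(6/(-3))²) = 1/(4*(6*(-⅓))²) = 1/(4*(-2)²) = 1/(4*4) = 1/16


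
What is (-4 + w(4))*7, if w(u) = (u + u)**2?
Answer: 420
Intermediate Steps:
w(u) = 4*u**2 (w(u) = (2*u)**2 = 4*u**2)
(-4 + w(4))*7 = (-4 + 4*4**2)*7 = (-4 + 4*16)*7 = (-4 + 64)*7 = 60*7 = 420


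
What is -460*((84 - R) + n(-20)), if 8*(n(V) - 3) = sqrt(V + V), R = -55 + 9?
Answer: -61180 - 115*I*sqrt(10) ≈ -61180.0 - 363.66*I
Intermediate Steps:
R = -46
n(V) = 3 + sqrt(2)*sqrt(V)/8 (n(V) = 3 + sqrt(V + V)/8 = 3 + sqrt(2*V)/8 = 3 + (sqrt(2)*sqrt(V))/8 = 3 + sqrt(2)*sqrt(V)/8)
-460*((84 - R) + n(-20)) = -460*((84 - 1*(-46)) + (3 + sqrt(2)*sqrt(-20)/8)) = -460*((84 + 46) + (3 + sqrt(2)*(2*I*sqrt(5))/8)) = -460*(130 + (3 + I*sqrt(10)/4)) = -460*(133 + I*sqrt(10)/4) = -61180 - 115*I*sqrt(10)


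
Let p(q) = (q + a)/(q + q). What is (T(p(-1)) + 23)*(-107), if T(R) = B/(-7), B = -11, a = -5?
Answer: -18404/7 ≈ -2629.1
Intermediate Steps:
p(q) = (-5 + q)/(2*q) (p(q) = (q - 5)/(q + q) = (-5 + q)/((2*q)) = (-5 + q)*(1/(2*q)) = (-5 + q)/(2*q))
T(R) = 11/7 (T(R) = -11/(-7) = -11*(-⅐) = 11/7)
(T(p(-1)) + 23)*(-107) = (11/7 + 23)*(-107) = (172/7)*(-107) = -18404/7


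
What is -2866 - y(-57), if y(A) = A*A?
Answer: -6115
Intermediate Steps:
y(A) = A²
-2866 - y(-57) = -2866 - 1*(-57)² = -2866 - 1*3249 = -2866 - 3249 = -6115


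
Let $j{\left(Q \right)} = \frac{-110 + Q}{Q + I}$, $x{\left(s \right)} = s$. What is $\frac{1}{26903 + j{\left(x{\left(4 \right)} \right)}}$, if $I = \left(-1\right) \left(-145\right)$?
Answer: $\frac{149}{4008441} \approx 3.7172 \cdot 10^{-5}$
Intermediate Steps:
$I = 145$
$j{\left(Q \right)} = \frac{-110 + Q}{145 + Q}$ ($j{\left(Q \right)} = \frac{-110 + Q}{Q + 145} = \frac{-110 + Q}{145 + Q}$)
$\frac{1}{26903 + j{\left(x{\left(4 \right)} \right)}} = \frac{1}{26903 + \frac{-110 + 4}{145 + 4}} = \frac{1}{26903 + \frac{1}{149} \left(-106\right)} = \frac{1}{26903 - \frac{106}{149}} = \frac{1}{\frac{4008441}{149}} = \frac{149}{4008441}$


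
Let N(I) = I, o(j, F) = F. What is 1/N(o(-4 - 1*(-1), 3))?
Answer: ⅓ ≈ 0.33333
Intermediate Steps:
1/N(o(-4 - 1*(-1), 3)) = 1/3 = ⅓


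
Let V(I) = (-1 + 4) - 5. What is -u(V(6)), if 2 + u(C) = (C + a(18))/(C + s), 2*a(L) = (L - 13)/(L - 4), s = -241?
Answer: 4519/2268 ≈ 1.9925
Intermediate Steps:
a(L) = (-13 + L)/(2*(-4 + L)) (a(L) = ((L - 13)/(L - 4))/2 = ((-13 + L)/(-4 + L))/2 = (-13 + L)/(2*(-4 + L)))
V(I) = -2 (V(I) = 3 - 5 = -2)
u(C) = -2 + (5/28 + C)/(-241 + C) (u(C) = -2 + (C + (-13 + 18)/(2*(-4 + 18)))/(C - 241) = -2 + (C + (1/2)*5/14)/(-241 + C) = -2 + (C + (1/2)*(1/14)*5)/(-241 + C) = -2 + (C + 5/28)/(-241 + C) = -2 + (5/28 + C)/(-241 + C))
-u(V(6)) = -(13501/28 - 1*(-2))/(-241 - 2) = -(13501/28 + 2)/(-243) = -(-1)*13557/(243*28) = -1*(-4519/2268) = 4519/2268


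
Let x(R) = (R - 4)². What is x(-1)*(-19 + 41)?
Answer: 550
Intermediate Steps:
x(R) = (-4 + R)²
x(-1)*(-19 + 41) = (-4 - 1)²*(-19 + 41) = (-5)²*22 = 25*22 = 550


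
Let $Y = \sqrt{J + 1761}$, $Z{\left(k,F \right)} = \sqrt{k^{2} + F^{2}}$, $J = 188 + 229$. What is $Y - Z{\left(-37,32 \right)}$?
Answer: $- \sqrt{2393} + 33 \sqrt{2} \approx -2.2493$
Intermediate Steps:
$J = 417$
$Z{\left(k,F \right)} = \sqrt{F^{2} + k^{2}}$
$Y = 33 \sqrt{2}$ ($Y = \sqrt{417 + 1761} = \sqrt{2178} = 33 \sqrt{2} \approx 46.669$)
$Y - Z{\left(-37,32 \right)} = 33 \sqrt{2} - \sqrt{32^{2} + \left(-37\right)^{2}} = 33 \sqrt{2} - \sqrt{1024 + 1369} = 33 \sqrt{2} - \sqrt{2393} = - \sqrt{2393} + 33 \sqrt{2}$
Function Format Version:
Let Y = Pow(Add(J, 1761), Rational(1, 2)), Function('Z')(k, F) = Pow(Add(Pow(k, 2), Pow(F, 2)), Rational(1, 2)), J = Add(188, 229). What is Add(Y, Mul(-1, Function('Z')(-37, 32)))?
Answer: Add(Mul(-1, Pow(2393, Rational(1, 2))), Mul(33, Pow(2, Rational(1, 2)))) ≈ -2.2493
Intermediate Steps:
J = 417
Function('Z')(k, F) = Pow(Add(Pow(F, 2), Pow(k, 2)), Rational(1, 2))
Y = Mul(33, Pow(2, Rational(1, 2))) (Y = Pow(Add(417, 1761), Rational(1, 2)) = Pow(2178, Rational(1, 2)) = Mul(33, Pow(2, Rational(1, 2))) ≈ 46.669)
Add(Y, Mul(-1, Function('Z')(-37, 32))) = Add(Mul(33, Pow(2, Rational(1, 2))), Mul(-1, Pow(Add(Pow(32, 2), Pow(-37, 2)), Rational(1, 2)))) = Add(Mul(33, Pow(2, Rational(1, 2))), Mul(-1, Pow(Add(1024, 1369), Rational(1, 2)))) = Add(Mul(33, Pow(2, Rational(1, 2))), Mul(-1, Pow(2393, Rational(1, 2)))) = Add(Mul(-1, Pow(2393, Rational(1, 2))), Mul(33, Pow(2, Rational(1, 2))))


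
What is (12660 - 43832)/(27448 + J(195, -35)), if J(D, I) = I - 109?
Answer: -7793/6826 ≈ -1.1417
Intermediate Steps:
J(D, I) = -109 + I
(12660 - 43832)/(27448 + J(195, -35)) = (12660 - 43832)/(27448 + (-109 - 35)) = -31172/(27448 - 144) = -31172/27304 = -31172*1/27304 = -7793/6826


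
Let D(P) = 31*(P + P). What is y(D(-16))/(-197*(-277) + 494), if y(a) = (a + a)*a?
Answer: 1968128/55063 ≈ 35.743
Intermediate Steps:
D(P) = 62*P (D(P) = 31*(2*P) = 62*P)
y(a) = 2*a² (y(a) = (2*a)*a = 2*a²)
y(D(-16))/(-197*(-277) + 494) = (2*(62*(-16))²)/(-197*(-277) + 494) = (2*(-992)²)/(54569 + 494) = (2*984064)/55063 = 1968128*(1/55063) = 1968128/55063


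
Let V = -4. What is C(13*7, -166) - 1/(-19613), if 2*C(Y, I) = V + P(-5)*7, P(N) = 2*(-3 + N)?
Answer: -1137553/19613 ≈ -58.000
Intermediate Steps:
P(N) = -6 + 2*N
C(Y, I) = -58 (C(Y, I) = (-4 + (-6 + 2*(-5))*7)/2 = (-4 + (-6 - 10)*7)/2 = (-4 - 16*7)/2 = (-4 - 112)/2 = (½)*(-116) = -58)
C(13*7, -166) - 1/(-19613) = -58 - 1/(-19613) = -58 - 1*(-1/19613) = -58 + 1/19613 = -1137553/19613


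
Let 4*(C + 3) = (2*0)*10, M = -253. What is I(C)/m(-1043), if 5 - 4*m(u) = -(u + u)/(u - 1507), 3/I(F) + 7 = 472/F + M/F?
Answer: -765/29672 ≈ -0.025782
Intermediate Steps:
C = -3 (C = -3 + ((2*0)*10)/4 = -3 + (0*10)/4 = -3 + (1/4)*0 = -3 + 0 = -3)
I(F) = 3/(-7 + 219/F) (I(F) = 3/(-7 + (472/F - 253/F)) = 3/(-7 + 219/F))
m(u) = 5/4 + u/(2*(-1507 + u)) (m(u) = 5/4 - (-1)*(u + u)/(u - 1507)/4 = 5/4 - (-1)*(2*u)/(-1507 + u)/4 = 5/4 - (-1)*2*u/(-1507 + u)/4 = 5/4 - (-1)*u/(2*(-1507 + u)) = 5/4 + u/(2*(-1507 + u)))
I(C)/m(-1043) = (-3*(-3)/(-219 + 7*(-3)))/(((-7535 + 7*(-1043))/(4*(-1507 - 1043)))) = (-3*(-3)/(-219 - 21))/(((1/4)*(-7535 - 7301)/(-2550))) = (-3*(-3)/(-240))/(((1/4)*(-1/2550)*(-14836))) = (-3*(-3)*(-1/240))/(3709/2550) = -3/80*2550/3709 = -765/29672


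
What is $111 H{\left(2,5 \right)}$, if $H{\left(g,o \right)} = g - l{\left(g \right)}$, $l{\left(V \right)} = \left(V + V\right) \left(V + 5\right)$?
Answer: $-2886$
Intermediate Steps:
$l{\left(V \right)} = 2 V \left(5 + V\right)$
$H{\left(g,o \right)} = g - 2 g \left(5 + g\right)$
$111 H{\left(2,5 \right)} = 111 \cdot 2 \left(-9 - 4\right) = 111 \cdot 2 \left(-13\right) = 111 \left(-26\right) = -2886$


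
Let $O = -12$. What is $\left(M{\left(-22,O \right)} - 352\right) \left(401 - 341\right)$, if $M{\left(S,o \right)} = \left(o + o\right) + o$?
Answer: $-23280$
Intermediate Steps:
$M{\left(S,o \right)} = 3 o$ ($M{\left(S,o \right)} = 2 o + o = 3 o$)
$\left(M{\left(-22,O \right)} - 352\right) \left(401 - 341\right) = \left(3 \left(-12\right) - 352\right) \left(401 - 341\right) = \left(-36 - 352\right) 60 = \left(-388\right) 60 = -23280$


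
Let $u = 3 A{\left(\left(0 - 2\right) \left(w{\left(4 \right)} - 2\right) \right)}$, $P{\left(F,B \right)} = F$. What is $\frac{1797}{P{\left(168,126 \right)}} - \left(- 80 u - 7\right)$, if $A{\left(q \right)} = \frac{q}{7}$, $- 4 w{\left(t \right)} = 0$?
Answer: $\frac{8671}{56} \approx 154.84$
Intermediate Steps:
$w{\left(t \right)} = 0$ ($w{\left(t \right)} = \left(- \frac{1}{4}\right) 0 = 0$)
$A{\left(q \right)} = \frac{q}{7}$ ($A{\left(q \right)} = q \frac{1}{7} = \frac{q}{7}$)
$u = \frac{12}{7}$ ($u = 3 \frac{\left(0 - 2\right) \left(0 - 2\right)}{7} = 3 \frac{\left(-2\right) \left(-2\right)}{7} = 3 \cdot \frac{1}{7} \cdot 4 = 3 \cdot \frac{4}{7} = \frac{12}{7} \approx 1.7143$)
$\frac{1797}{P{\left(168,126 \right)}} - \left(- 80 u - 7\right) = \frac{1797}{168} - \left(\left(-80\right) \frac{12}{7} - 7\right) = 1797 \cdot \frac{1}{168} - \left(- \frac{960}{7} - 7\right) = \frac{599}{56} - - \frac{1009}{7} = \frac{599}{56} + \frac{1009}{7} = \frac{8671}{56}$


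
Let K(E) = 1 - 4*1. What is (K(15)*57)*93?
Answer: -15903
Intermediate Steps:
K(E) = -3 (K(E) = 1 - 4 = -3)
(K(15)*57)*93 = -3*57*93 = -171*93 = -15903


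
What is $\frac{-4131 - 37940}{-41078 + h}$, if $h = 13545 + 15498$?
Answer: $\frac{42071}{12035} \approx 3.4957$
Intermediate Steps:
$h = 29043$
$\frac{-4131 - 37940}{-41078 + h} = \frac{-4131 - 37940}{-41078 + 29043} = - \frac{42071}{-12035} = \left(-42071\right) \left(- \frac{1}{12035}\right) = \frac{42071}{12035}$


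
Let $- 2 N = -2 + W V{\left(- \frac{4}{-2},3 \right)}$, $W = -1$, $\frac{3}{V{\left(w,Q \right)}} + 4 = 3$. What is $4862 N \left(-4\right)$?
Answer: $9724$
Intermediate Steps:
$V{\left(w,Q \right)} = -3$ ($V{\left(w,Q \right)} = \frac{3}{-4 + 3} = \frac{3}{-1} = 3 \left(-1\right) = -3$)
$N = - \frac{1}{2}$ ($N = - \frac{-2 - -3}{2} = - \frac{-2 + 3}{2} = \left(- \frac{1}{2}\right) 1 = - \frac{1}{2} \approx -0.5$)
$4862 N \left(-4\right) = 4862 \left(- \frac{1}{2}\right) \left(-4\right) = \left(-2431\right) \left(-4\right) = 9724$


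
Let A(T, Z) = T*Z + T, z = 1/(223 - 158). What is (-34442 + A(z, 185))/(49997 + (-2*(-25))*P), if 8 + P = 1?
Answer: -2238544/3227055 ≈ -0.69368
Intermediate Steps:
P = -7 (P = -8 + 1 = -7)
z = 1/65 ≈ 0.015385
A(T, Z) = T + T*Z
(-34442 + A(z, 185))/(49997 + (-2*(-25))*P) = (-34442 + (1 + 185)/65)/(49997 - 2*(-25)*(-7)) = (-34442 + (1/65)*186)/(49997 + 50*(-7)) = (-34442 + 186/65)/(49997 - 350) = -2238544/65/49647 = -2238544/65*1/49647 = -2238544/3227055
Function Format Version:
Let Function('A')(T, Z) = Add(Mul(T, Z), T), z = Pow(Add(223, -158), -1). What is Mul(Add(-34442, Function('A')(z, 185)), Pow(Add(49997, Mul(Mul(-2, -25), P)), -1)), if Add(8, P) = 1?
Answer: Rational(-2238544, 3227055) ≈ -0.69368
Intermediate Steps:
P = -7 (P = Add(-8, 1) = -7)
z = Rational(1, 65) (z = Pow(65, -1) = Rational(1, 65) ≈ 0.015385)
Function('A')(T, Z) = Add(T, Mul(T, Z))
Mul(Add(-34442, Function('A')(z, 185)), Pow(Add(49997, Mul(Mul(-2, -25), P)), -1)) = Mul(Add(-34442, Mul(Rational(1, 65), Add(1, 185))), Pow(Add(49997, Mul(Mul(-2, -25), -7)), -1)) = Mul(Add(-34442, Mul(Rational(1, 65), 186)), Pow(Add(49997, Mul(50, -7)), -1)) = Mul(Add(-34442, Rational(186, 65)), Pow(Add(49997, -350), -1)) = Mul(Rational(-2238544, 65), Pow(49647, -1)) = Mul(Rational(-2238544, 65), Rational(1, 49647)) = Rational(-2238544, 3227055)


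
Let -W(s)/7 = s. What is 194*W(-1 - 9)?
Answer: 13580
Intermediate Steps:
W(s) = -7*s
194*W(-1 - 9) = 194*(-7*(-1 - 9)) = 194*(-7*(-10)) = 194*70 = 13580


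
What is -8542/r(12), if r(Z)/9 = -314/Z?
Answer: 17084/471 ≈ 36.272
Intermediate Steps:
r(Z) = -2826/Z (r(Z) = 9*(-314/Z) = -2826/Z)
-8542/r(12) = -8542/((-2826/12)) = -8542/((-2826*1/12)) = -8542/(-471/2) = -8542*(-2/471) = 17084/471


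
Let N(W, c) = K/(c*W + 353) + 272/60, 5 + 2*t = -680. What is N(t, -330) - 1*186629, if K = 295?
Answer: -317386627301/1700670 ≈ -1.8662e+5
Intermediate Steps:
t = -685/2 (t = -5/2 + (1/2)*(-680) = -5/2 - 340 = -685/2 ≈ -342.50)
N(W, c) = 68/15 + 295/(353 + W*c) (N(W, c) = 295/(c*W + 353) + 272/60 = 295/(W*c + 353) + 272*(1/60) = 295/(353 + W*c) + 68/15 = 68/15 + 295/(353 + W*c))
N(t, -330) - 1*186629 = (28429 + 68*(-685/2)*(-330))/(15*(353 - 685/2*(-330))) - 1*186629 = (28429 + 7685700)/(15*(353 + 113025)) - 186629 = (1/15)*7714129/113378 - 186629 = (1/15)*(1/113378)*7714129 - 186629 = 7714129/1700670 - 186629 = -317386627301/1700670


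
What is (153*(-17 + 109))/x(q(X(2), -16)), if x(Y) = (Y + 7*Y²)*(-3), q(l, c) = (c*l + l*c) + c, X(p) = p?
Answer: -1173/11180 ≈ -0.10492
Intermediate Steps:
q(l, c) = c + 2*c*l (q(l, c) = (c*l + c*l) + c = 2*c*l + c = c + 2*c*l)
x(Y) = -21*Y² - 3*Y
(153*(-17 + 109))/x(q(X(2), -16)) = (153*(-17 + 109))/((-3*(-16*(1 + 2*2))*(1 + 7*(-16*(1 + 2*2))))) = (153*92)/((-3*(-16*(1 + 4))*(1 + 7*(-16*(1 + 4))))) = 14076/((-3*(-16*5)*(1 + 7*(-16*5)))) = 14076/((-3*(-80)*(1 + 7*(-80)))) = 14076/((-3*(-80)*(1 - 560))) = 14076/((-3*(-80)*(-559))) = 14076/(-134160) = 14076*(-1/134160) = -1173/11180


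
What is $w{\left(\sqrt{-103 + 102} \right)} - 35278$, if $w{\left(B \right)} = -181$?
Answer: $-35459$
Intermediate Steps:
$w{\left(\sqrt{-103 + 102} \right)} - 35278 = -181 - 35278 = -35459$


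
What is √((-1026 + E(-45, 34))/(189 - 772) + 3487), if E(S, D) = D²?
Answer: 19*√3282873/583 ≈ 59.049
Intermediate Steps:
√((-1026 + E(-45, 34))/(189 - 772) + 3487) = √((-1026 + 34²)/(189 - 772) + 3487) = √((-1026 + 1156)/(-583) + 3487) = √(130*(-1/583) + 3487) = √(-130/583 + 3487) = √(2032791/583) = 19*√3282873/583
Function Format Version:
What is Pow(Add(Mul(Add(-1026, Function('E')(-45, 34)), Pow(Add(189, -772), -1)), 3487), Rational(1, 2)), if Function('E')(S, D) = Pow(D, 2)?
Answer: Mul(Rational(19, 583), Pow(3282873, Rational(1, 2))) ≈ 59.049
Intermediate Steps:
Pow(Add(Mul(Add(-1026, Function('E')(-45, 34)), Pow(Add(189, -772), -1)), 3487), Rational(1, 2)) = Pow(Add(Mul(Add(-1026, Pow(34, 2)), Pow(Add(189, -772), -1)), 3487), Rational(1, 2)) = Pow(Add(Mul(Add(-1026, 1156), Pow(-583, -1)), 3487), Rational(1, 2)) = Pow(Add(Mul(130, Rational(-1, 583)), 3487), Rational(1, 2)) = Pow(Add(Rational(-130, 583), 3487), Rational(1, 2)) = Pow(Rational(2032791, 583), Rational(1, 2)) = Mul(Rational(19, 583), Pow(3282873, Rational(1, 2)))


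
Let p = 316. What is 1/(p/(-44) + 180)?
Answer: 11/1901 ≈ 0.0057864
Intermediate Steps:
1/(p/(-44) + 180) = 1/(316/(-44) + 180) = 1/(316*(-1/44) + 180) = 1/(-79/11 + 180) = 1/(1901/11) = 11/1901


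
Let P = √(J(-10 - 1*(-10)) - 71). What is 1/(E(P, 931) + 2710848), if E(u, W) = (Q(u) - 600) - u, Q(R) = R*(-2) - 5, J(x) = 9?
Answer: 2710243/7345417119607 + 3*I*√62/7345417119607 ≈ 3.6897e-7 + 3.2159e-12*I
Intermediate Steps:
P = I*√62 (P = √(9 - 71) = √(-62) = I*√62 ≈ 7.874*I)
Q(R) = -5 - 2*R (Q(R) = -2*R - 5 = -5 - 2*R)
E(u, W) = -605 - 3*u (E(u, W) = ((-5 - 2*u) - 600) - u = (-605 - 2*u) - u = -605 - 3*u)
1/(E(P, 931) + 2710848) = 1/((-605 - 3*I*√62) + 2710848) = 1/(2710243 - 3*I*√62)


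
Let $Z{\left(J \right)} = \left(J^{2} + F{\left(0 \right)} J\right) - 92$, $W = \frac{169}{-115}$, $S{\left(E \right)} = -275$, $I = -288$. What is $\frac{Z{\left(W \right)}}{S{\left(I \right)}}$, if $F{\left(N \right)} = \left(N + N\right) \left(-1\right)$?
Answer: $\frac{1188139}{3636875} \approx 0.32669$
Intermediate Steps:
$F{\left(N \right)} = - 2 N$ ($F{\left(N \right)} = 2 N \left(-1\right) = - 2 N$)
$W = - \frac{169}{115}$ ($W = 169 \left(- \frac{1}{115}\right) = - \frac{169}{115} \approx -1.4696$)
$Z{\left(J \right)} = -92 + J^{2}$ ($Z{\left(J \right)} = \left(J^{2} + \left(-2\right) 0 J\right) - 92 = \left(J^{2} + 0 J\right) - 92 = \left(J^{2} + 0\right) - 92 = J^{2} - 92 = -92 + J^{2}$)
$\frac{Z{\left(W \right)}}{S{\left(I \right)}} = \frac{-92 + \left(- \frac{169}{115}\right)^{2}}{-275} = \left(-92 + \frac{28561}{13225}\right) \left(- \frac{1}{275}\right) = \left(- \frac{1188139}{13225}\right) \left(- \frac{1}{275}\right) = \frac{1188139}{3636875}$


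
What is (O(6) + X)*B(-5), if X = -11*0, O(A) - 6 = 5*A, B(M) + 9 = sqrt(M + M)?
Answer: -324 + 36*I*sqrt(10) ≈ -324.0 + 113.84*I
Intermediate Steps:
B(M) = -9 + sqrt(2)*sqrt(M) (B(M) = -9 + sqrt(M + M) = -9 + sqrt(2*M) = -9 + sqrt(2)*sqrt(M))
O(A) = 6 + 5*A
X = 0
(O(6) + X)*B(-5) = ((6 + 5*6) + 0)*(-9 + sqrt(2)*sqrt(-5)) = ((6 + 30) + 0)*(-9 + sqrt(2)*(I*sqrt(5))) = (36 + 0)*(-9 + I*sqrt(10)) = 36*(-9 + I*sqrt(10)) = -324 + 36*I*sqrt(10)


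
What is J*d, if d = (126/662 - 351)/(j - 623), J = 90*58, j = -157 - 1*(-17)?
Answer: 606135960/252553 ≈ 2400.0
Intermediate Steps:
j = -140 (j = -157 + 17 = -140)
J = 5220
d = 116118/252553 (d = (126/662 - 351)/(-140 - 623) = (126*(1/662) - 351)/(-763) = (63/331 - 351)*(-1/763) = -116118/331*(-1/763) = 116118/252553 ≈ 0.45978)
J*d = 5220*(116118/252553) = 606135960/252553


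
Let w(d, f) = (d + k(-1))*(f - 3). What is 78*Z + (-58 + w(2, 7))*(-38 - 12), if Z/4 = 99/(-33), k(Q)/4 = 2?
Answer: -36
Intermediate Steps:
k(Q) = 8 (k(Q) = 4*2 = 8)
Z = -12 (Z = 4*(99/(-33)) = 4*(99*(-1/33)) = 4*(-3) = -12)
w(d, f) = (-3 + f)*(8 + d) (w(d, f) = (d + 8)*(f - 3) = (8 + d)*(-3 + f) = (-3 + f)*(8 + d))
78*Z + (-58 + w(2, 7))*(-38 - 12) = 78*(-12) + (-58 + (-24 - 3*2 + 8*7 + 2*7))*(-38 - 12) = -936 + (-58 + (-24 - 6 + 56 + 14))*(-50) = -936 + (-58 + 40)*(-50) = -936 - 18*(-50) = -936 + 900 = -36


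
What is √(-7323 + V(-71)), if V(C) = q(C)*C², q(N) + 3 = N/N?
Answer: 59*I*√5 ≈ 131.93*I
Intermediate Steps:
q(N) = -2 (q(N) = -3 + N/N = -3 + 1 = -2)
V(C) = -2*C²
√(-7323 + V(-71)) = √(-7323 - 2*(-71)²) = √(-7323 - 2*5041) = √(-7323 - 10082) = √(-17405) = 59*I*√5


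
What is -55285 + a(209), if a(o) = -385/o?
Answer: -1050450/19 ≈ -55287.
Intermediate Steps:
-55285 + a(209) = -55285 - 385/209 = -55285 - 385*1/209 = -55285 - 35/19 = -1050450/19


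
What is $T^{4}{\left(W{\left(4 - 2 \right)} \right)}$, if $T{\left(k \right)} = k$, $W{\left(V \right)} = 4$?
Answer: $256$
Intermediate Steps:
$T^{4}{\left(W{\left(4 - 2 \right)} \right)} = 4^{4} = 256$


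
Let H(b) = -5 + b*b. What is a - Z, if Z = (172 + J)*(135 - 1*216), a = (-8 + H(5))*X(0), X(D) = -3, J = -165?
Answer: 531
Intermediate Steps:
H(b) = -5 + b²
a = -36 (a = (-8 + (-5 + 5²))*(-3) = (-8 + (-5 + 25))*(-3) = (-8 + 20)*(-3) = 12*(-3) = -36)
Z = -567 (Z = (172 - 165)*(135 - 1*216) = 7*(135 - 216) = 7*(-81) = -567)
a - Z = -36 - 1*(-567) = -36 + 567 = 531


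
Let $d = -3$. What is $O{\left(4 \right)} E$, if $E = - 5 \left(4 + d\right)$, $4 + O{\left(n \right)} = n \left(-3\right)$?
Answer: $80$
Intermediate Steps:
$O{\left(n \right)} = -4 - 3 n$ ($O{\left(n \right)} = -4 + n \left(-3\right) = -4 - 3 n$)
$E = -5$ ($E = - 5 \left(4 - 3\right) = \left(-5\right) 1 = -5$)
$O{\left(4 \right)} E = \left(-4 - 12\right) \left(-5\right) = \left(-16\right) \left(-5\right) = 80$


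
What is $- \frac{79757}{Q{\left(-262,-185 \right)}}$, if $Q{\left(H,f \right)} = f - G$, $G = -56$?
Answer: $\frac{79757}{129} \approx 618.27$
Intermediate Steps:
$Q{\left(H,f \right)} = 56 + f$ ($Q{\left(H,f \right)} = f - -56 = f + 56 = 56 + f$)
$- \frac{79757}{Q{\left(-262,-185 \right)}} = - \frac{79757}{56 - 185} = - \frac{79757}{-129} = \left(-79757\right) \left(- \frac{1}{129}\right) = \frac{79757}{129}$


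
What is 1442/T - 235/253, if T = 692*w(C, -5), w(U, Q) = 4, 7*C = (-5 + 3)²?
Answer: -142827/350152 ≈ -0.40790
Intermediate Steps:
C = 4/7 (C = (-5 + 3)²/7 = (⅐)*(-2)² = (⅐)*4 = 4/7 ≈ 0.57143)
T = 2768 (T = 692*4 = 2768)
1442/T - 235/253 = 1442/2768 - 235/253 = 1442*(1/2768) - 235*1/253 = 721/1384 - 235/253 = -142827/350152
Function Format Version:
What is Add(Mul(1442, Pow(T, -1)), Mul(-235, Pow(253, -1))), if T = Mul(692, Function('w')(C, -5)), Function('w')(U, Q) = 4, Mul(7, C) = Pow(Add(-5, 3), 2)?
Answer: Rational(-142827, 350152) ≈ -0.40790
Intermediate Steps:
C = Rational(4, 7) (C = Mul(Rational(1, 7), Pow(Add(-5, 3), 2)) = Mul(Rational(1, 7), Pow(-2, 2)) = Mul(Rational(1, 7), 4) = Rational(4, 7) ≈ 0.57143)
T = 2768 (T = Mul(692, 4) = 2768)
Add(Mul(1442, Pow(T, -1)), Mul(-235, Pow(253, -1))) = Add(Mul(1442, Pow(2768, -1)), Mul(-235, Pow(253, -1))) = Add(Mul(1442, Rational(1, 2768)), Mul(-235, Rational(1, 253))) = Add(Rational(721, 1384), Rational(-235, 253)) = Rational(-142827, 350152)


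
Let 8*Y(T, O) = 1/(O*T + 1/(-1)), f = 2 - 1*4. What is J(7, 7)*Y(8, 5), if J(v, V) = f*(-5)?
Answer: 5/156 ≈ 0.032051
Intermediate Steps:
f = -2 (f = 2 - 4 = -2)
Y(T, O) = 1/(8*(-1 + O*T)) (Y(T, O) = 1/(8*(O*T + 1/(-1))) = 1/(8*(O*T - 1)) = 1/(8*(-1 + O*T)))
J(v, V) = 10 (J(v, V) = -2*(-5) = 10)
J(7, 7)*Y(8, 5) = 10*(1/(8*(-1 + 5*8))) = 10*(1/(8*(-1 + 40))) = 10*((⅛)/39) = 10*((⅛)*(1/39)) = 10*(1/312) = 5/156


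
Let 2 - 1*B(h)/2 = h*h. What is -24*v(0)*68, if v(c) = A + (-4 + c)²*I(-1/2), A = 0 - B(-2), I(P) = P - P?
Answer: -6528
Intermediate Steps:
B(h) = 4 - 2*h² (B(h) = 4 - 2*h*h = 4 - 2*h²)
I(P) = 0
A = 4 (A = 0 - (4 - 2*(-2)²) = 0 - (4 - 2*4) = 0 - (4 - 8) = 0 - 1*(-4) = 0 + 4 = 4)
v(c) = 4 (v(c) = 4 + (-4 + c)²*0 = 4 + 0 = 4)
-24*v(0)*68 = -24*4*68 = -96*68 = -6528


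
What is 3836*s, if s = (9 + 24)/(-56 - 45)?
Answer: -126588/101 ≈ -1253.3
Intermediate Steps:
s = -33/101 (s = 33/(-101) = 33*(-1/101) = -33/101 ≈ -0.32673)
3836*s = 3836*(-33/101) = -126588/101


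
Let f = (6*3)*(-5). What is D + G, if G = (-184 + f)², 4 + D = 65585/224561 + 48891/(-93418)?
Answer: 1574858529001535/20978039498 ≈ 75072.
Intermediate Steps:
f = -90 (f = 18*(-5) = -90)
D = -88764350313/20978039498 (D = -4 + (65585/224561 + 48891/(-93418)) = -4 + (65585*(1/224561) + 48891*(-1/93418)) = -4 + (65585/224561 - 48891/93418) = -4 - 4852192321/20978039498 = -88764350313/20978039498 ≈ -4.2313)
G = 75076 (G = (-184 - 90)² = (-274)² = 75076)
D + G = -88764350313/20978039498 + 75076 = 1574858529001535/20978039498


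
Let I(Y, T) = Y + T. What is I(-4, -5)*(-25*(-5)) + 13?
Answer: -1112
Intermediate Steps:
I(Y, T) = T + Y
I(-4, -5)*(-25*(-5)) + 13 = (-5 - 4)*(-25*(-5)) + 13 = -9*125 + 13 = -1125 + 13 = -1112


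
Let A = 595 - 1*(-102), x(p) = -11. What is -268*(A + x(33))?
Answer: -183848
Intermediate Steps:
A = 697 (A = 595 + 102 = 697)
-268*(A + x(33)) = -268*(697 - 11) = -268*686 = -183848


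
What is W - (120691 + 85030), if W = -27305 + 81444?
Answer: -151582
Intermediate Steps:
W = 54139
W - (120691 + 85030) = 54139 - (120691 + 85030) = 54139 - 1*205721 = 54139 - 205721 = -151582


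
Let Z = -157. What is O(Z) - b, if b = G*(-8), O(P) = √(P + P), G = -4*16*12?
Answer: -6144 + I*√314 ≈ -6144.0 + 17.72*I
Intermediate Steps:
G = -768 (G = -64*12 = -768)
O(P) = √2*√P (O(P) = √(2*P) = √2*√P)
b = 6144 (b = -768*(-8) = 6144)
O(Z) - b = √2*√(-157) - 1*6144 = √2*(I*√157) - 6144 = I*√314 - 6144 = -6144 + I*√314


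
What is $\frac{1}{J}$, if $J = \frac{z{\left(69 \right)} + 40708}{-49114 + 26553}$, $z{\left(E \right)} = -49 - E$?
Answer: $- \frac{2051}{3690} \approx -0.55583$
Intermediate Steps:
$J = - \frac{3690}{2051}$ ($J = \frac{\left(-49 - 69\right) + 40708}{-49114 + 26553} = \frac{\left(-49 - 69\right) + 40708}{-22561} = \left(-118 + 40708\right) \left(- \frac{1}{22561}\right) = 40590 \left(- \frac{1}{22561}\right) = - \frac{3690}{2051} \approx -1.7991$)
$\frac{1}{J} = \frac{1}{- \frac{3690}{2051}} = - \frac{2051}{3690}$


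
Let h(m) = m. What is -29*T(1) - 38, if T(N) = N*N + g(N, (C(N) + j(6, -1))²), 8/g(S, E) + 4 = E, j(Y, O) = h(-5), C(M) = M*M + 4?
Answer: -9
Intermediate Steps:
C(M) = 4 + M² (C(M) = M² + 4 = 4 + M²)
j(Y, O) = -5
g(S, E) = 8/(-4 + E)
T(N) = N² + 8/(-4 + (-1 + N²)²) (T(N) = N*N + 8/(-4 + ((4 + N²) - 5)²) = N² + 8/(-4 + (-1 + N²)²))
-29*T(1) - 38 = -29*(8 + 1²*(-4 + (-1 + 1²)²))/(-4 + (-1 + 1²)²) - 38 = -29*(8 + 1*(-4 + (-1 + 1)²))/(-4 + (-1 + 1)²) - 38 = -29*(8 + 1*(-4 + 0²))/(-4 + 0²) - 38 = -29*(8 + 1*(-4 + 0))/(-4 + 0) - 38 = -29*(8 + 1*(-4))/(-4) - 38 = -(-29)*(8 - 4)/4 - 38 = -(-29)*4/4 - 38 = -29*(-1) - 38 = 29 - 38 = -9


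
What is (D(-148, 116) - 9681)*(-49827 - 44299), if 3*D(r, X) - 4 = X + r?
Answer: 2736336946/3 ≈ 9.1211e+8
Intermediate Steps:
D(r, X) = 4/3 + X/3 + r/3 (D(r, X) = 4/3 + (X + r)/3 = 4/3 + (X/3 + r/3) = 4/3 + X/3 + r/3)
(D(-148, 116) - 9681)*(-49827 - 44299) = ((4/3 + (⅓)*116 + (⅓)*(-148)) - 9681)*(-49827 - 44299) = ((4/3 + 116/3 - 148/3) - 9681)*(-94126) = (-28/3 - 9681)*(-94126) = -29071/3*(-94126) = 2736336946/3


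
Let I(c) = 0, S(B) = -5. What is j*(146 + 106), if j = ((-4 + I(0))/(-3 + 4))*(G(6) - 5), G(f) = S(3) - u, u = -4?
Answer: 6048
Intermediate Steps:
G(f) = -1 (G(f) = -5 - 1*(-4) = -5 + 4 = -1)
j = 24 (j = ((-4 + 0)/(-3 + 4))*(-1 - 5) = -4/1*(-6) = -4*1*(-6) = -4*(-6) = 24)
j*(146 + 106) = 24*(146 + 106) = 24*252 = 6048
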